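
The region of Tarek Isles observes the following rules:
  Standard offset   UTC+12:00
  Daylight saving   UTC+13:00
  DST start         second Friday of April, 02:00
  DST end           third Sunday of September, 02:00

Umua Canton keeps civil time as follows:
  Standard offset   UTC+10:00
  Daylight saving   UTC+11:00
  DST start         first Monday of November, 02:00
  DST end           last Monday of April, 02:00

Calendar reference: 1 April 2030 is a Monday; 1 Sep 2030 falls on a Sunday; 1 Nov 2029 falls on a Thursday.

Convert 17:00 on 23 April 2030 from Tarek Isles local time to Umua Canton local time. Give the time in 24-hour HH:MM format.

15:00

1 April 2030 is a Monday, so the first Friday is April 5 and the second is April 12.
1 September 2030 is a Sunday, so the first Sunday is September 1 and the third is September 15.
23 April 2030 falls between 12 April and 15 September, so daylight saving is in effect and Tarek Isles is at UTC+13:00.
17:00 Tarek Isles − 13h = 04:00 UTC.
1 November 2029 is a Thursday, so the first Monday is November 5.
1 April 2030 is a Monday, so Mondays fall on 1, 8, 15, 22, 29; the last is April 29.
At the standard offset (UTC+10:00), 04:00 UTC + 10h = 14:00 Umua Canton standard time.
The standard-time date in Umua Canton, 23 April 2030, lies within the daylight-saving period (5 November 2029 – 29 April 2030), so Umua Canton is on daylight time, UTC+11:00.
04:00 UTC + 11h = 15:00 Umua Canton.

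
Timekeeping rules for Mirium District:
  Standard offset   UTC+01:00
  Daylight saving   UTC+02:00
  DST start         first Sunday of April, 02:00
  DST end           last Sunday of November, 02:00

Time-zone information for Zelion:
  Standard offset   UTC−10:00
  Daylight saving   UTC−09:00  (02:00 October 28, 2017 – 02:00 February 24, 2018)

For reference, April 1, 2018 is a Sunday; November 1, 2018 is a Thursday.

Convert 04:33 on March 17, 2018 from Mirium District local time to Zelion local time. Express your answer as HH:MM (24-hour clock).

17:33

1 April 2018 is a Sunday, so the first Sunday is April 1.
1 November 2018 is a Thursday, so Sundays fall on 4, 11, 18, 25; the last is November 25.
Daylight saving runs 1 April – 25 November; March 17, 2018 is outside that window, so Mirium District is on standard time at UTC+01:00.
04:33 Mirium District − 1h = 03:33 UTC.
At the standard offset (UTC−10:00), 03:33 UTC − 10h = 17:33 Zelion standard time (rolling into the previous day, 16 March 2018).
The standard-time date in Zelion, March 16, 2018, is outside the daylight-saving period (28 October 2017 – 24 February 2018), so Zelion is on standard time, UTC−10:00.
03:33 UTC − 10h = 17:33 Zelion (rolling into the previous day, 16 March 2018).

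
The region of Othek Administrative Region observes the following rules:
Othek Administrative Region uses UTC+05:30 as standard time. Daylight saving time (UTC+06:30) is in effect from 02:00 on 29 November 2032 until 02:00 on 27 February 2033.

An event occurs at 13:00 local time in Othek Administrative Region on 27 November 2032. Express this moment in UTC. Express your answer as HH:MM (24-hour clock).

Daylight saving runs 29 November 2032 – 27 February 2033; 27 November 2032 is outside that window, so Othek Administrative Region is on standard time at UTC+05:30.
13:00 local − 5h30m = 07:30 UTC.

07:30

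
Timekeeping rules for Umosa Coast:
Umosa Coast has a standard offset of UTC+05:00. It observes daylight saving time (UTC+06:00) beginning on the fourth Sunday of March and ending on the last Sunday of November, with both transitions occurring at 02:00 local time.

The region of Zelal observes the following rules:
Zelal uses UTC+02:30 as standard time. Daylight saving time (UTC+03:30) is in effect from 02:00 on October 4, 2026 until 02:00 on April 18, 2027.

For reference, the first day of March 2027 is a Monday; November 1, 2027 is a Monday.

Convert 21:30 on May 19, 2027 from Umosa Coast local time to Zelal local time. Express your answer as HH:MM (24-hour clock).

18:00

1 March 2027 is a Monday, so the first Sunday is March 7 and the fourth is March 28.
1 November 2027 is a Monday, so Sundays fall on 7, 14, 21, 28; the last is November 28.
May 19, 2027 lies within the daylight-saving period (28 March – 28 November), so Umosa Coast is on daylight time, UTC+06:00.
21:30 Umosa Coast − 6h = 15:30 UTC.
At the standard offset (UTC+02:30), 15:30 UTC + 2h30m = 18:00 Zelal standard time.
The standard-time date in Zelal, May 19, 2027, is outside the daylight-saving period (4 October 2026 – 18 April 2027), so Zelal is on standard time, UTC+02:30.
15:30 UTC + 2h30m = 18:00 Zelal.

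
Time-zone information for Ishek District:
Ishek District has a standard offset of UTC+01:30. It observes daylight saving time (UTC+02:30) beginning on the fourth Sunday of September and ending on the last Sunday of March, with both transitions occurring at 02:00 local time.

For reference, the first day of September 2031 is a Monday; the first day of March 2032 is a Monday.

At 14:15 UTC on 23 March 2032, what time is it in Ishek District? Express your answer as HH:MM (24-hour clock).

1 September 2031 is a Monday, so the first Sunday is September 7 and the fourth is September 28.
1 March 2032 is a Monday, so Sundays fall on 7, 14, 21, 28; the last is March 28.
At the standard offset (UTC+01:30), 14:15 UTC + 1h30m = 15:45 Ishek District standard time.
Daylight saving runs 28 September 2031 – 28 March 2032; the standard-time date in Ishek District, 23 March 2032, is inside that window, so Ishek District is at UTC+02:30.
14:15 UTC + 2h30m = 16:45 local.

16:45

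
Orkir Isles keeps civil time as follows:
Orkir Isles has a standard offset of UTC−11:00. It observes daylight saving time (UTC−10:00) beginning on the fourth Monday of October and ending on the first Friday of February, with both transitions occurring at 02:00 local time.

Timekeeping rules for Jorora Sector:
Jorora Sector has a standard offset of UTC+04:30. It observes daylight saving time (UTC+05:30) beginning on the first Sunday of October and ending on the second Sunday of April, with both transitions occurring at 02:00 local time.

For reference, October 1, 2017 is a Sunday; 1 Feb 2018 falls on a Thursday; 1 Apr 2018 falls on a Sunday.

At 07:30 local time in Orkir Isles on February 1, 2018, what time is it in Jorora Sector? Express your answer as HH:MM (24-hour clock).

23:00

1 October 2017 is a Sunday, so the first Monday is October 2 and the fourth is October 23.
1 February 2018 is a Thursday, so the first Friday is February 2.
February 1, 2018 falls between 23 October 2017 and 2 February 2018, so daylight saving is in effect and Orkir Isles is at UTC−10:00.
07:30 Orkir Isles + 10h = 17:30 UTC.
1 October 2017 is a Sunday, so the first Sunday is October 1.
1 April 2018 is a Sunday, so the first Sunday is April 1 and the second is April 8.
At the standard offset (UTC+04:30), 17:30 UTC + 4h30m = 22:00 Jorora Sector standard time.
The standard-time date in Jorora Sector, February 1, 2018, falls between 1 October 2017 and 8 April 2018, so daylight saving is in effect and Jorora Sector is at UTC+05:30.
17:30 UTC + 5h30m = 23:00 Jorora Sector.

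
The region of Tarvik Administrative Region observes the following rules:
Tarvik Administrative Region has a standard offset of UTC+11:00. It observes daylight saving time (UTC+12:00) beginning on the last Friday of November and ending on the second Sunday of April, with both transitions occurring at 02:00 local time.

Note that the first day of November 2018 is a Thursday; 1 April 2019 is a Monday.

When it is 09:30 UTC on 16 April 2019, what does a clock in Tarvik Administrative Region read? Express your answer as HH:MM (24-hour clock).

20:30

1 November 2018 is a Thursday, so Fridays fall on 2, 9, 16, 23, 30; the last is November 30.
1 April 2019 is a Monday, so the first Sunday is April 7 and the second is April 14.
At the standard offset (UTC+11:00), 09:30 UTC + 11h = 20:30 Tarvik Administrative Region standard time.
Daylight saving runs 30 November 2018 – 14 April 2019; the standard-time date in Tarvik Administrative Region, 16 April 2019, is outside that window, so Tarvik Administrative Region is on standard time at UTC+11:00.
09:30 UTC + 11h = 20:30 local.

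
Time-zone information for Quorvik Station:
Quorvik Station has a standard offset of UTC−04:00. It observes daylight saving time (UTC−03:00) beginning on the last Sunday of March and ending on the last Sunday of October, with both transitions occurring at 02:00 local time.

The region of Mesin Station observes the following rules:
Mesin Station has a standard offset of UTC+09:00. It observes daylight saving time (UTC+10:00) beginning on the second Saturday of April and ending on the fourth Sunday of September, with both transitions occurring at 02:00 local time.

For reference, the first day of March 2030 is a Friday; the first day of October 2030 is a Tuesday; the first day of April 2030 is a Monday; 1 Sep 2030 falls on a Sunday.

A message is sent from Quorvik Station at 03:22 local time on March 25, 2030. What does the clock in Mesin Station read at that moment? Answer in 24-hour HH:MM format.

16:22

1 March 2030 is a Friday, so Sundays fall on 3, 10, 17, 24, 31; the last is March 31.
1 October 2030 is a Tuesday, so Sundays fall on 6, 13, 20, 27; the last is October 27.
March 25, 2030 does not fall between 31 March and 27 October, so daylight saving is not in effect and Quorvik Station is at UTC−04:00.
03:22 Quorvik Station + 4h = 07:22 UTC.
1 April 2030 is a Monday, so the first Saturday is April 6 and the second is April 13.
1 September 2030 is a Sunday, so the first Sunday is September 1 and the fourth is September 22.
At the standard offset (UTC+09:00), 07:22 UTC + 9h = 16:22 Mesin Station standard time.
Daylight saving runs 13 April – 22 September; the standard-time date in Mesin Station, March 25, 2030, is outside that window, so Mesin Station is on standard time at UTC+09:00.
07:22 UTC + 9h = 16:22 Mesin Station.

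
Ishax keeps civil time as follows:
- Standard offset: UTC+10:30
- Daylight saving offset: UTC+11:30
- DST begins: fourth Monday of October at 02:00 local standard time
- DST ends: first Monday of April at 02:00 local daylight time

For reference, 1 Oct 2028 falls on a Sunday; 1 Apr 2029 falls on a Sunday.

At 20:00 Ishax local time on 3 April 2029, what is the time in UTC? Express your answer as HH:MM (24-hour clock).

09:30

1 October 2028 is a Sunday, so the first Monday is October 2 and the fourth is October 23.
1 April 2029 is a Sunday, so the first Monday is April 2.
3 April 2029 does not fall between 23 October 2028 and 2 April 2029, so daylight saving is not in effect and Ishax is at UTC+10:30.
20:00 local − 10h30m = 09:30 UTC.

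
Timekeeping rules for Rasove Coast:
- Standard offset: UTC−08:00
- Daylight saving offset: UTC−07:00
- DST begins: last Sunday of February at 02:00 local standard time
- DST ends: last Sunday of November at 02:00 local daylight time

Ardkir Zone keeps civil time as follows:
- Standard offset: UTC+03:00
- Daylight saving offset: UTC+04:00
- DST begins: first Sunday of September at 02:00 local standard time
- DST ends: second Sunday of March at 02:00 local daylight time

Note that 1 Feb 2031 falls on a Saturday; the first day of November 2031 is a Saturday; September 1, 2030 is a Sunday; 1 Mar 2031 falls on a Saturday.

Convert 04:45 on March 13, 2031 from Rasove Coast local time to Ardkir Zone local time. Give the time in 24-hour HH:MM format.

1 February 2031 is a Saturday, so Sundays fall on 2, 9, 16, 23; the last is February 23.
1 November 2031 is a Saturday, so Sundays fall on 2, 9, 16, 23, 30; the last is November 30.
March 13, 2031 lies within the daylight-saving period (23 February – 30 November), so Rasove Coast is on daylight time, UTC−07:00.
04:45 Rasove Coast + 7h = 11:45 UTC.
1 September 2030 is a Sunday, so the first Sunday is September 1.
1 March 2031 is a Saturday, so the first Sunday is March 2 and the second is March 9.
At the standard offset (UTC+03:00), 11:45 UTC + 3h = 14:45 Ardkir Zone standard time.
The standard-time date in Ardkir Zone, March 13, 2031, is outside the daylight-saving period (1 September 2030 – 9 March 2031), so Ardkir Zone is on standard time, UTC+03:00.
11:45 UTC + 3h = 14:45 Ardkir Zone.

14:45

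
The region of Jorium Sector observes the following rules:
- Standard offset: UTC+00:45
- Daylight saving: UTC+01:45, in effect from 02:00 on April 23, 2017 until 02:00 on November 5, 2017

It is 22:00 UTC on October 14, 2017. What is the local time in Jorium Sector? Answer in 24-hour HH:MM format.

At the standard offset (UTC+00:45), 22:00 UTC + 0h45m = 22:45 Jorium Sector standard time.
Daylight saving runs 23 April – 5 November; the standard-time date in Jorium Sector, October 14, 2017, is inside that window, so Jorium Sector is at UTC+01:45.
22:00 UTC + 1h45m = 23:45 local.

23:45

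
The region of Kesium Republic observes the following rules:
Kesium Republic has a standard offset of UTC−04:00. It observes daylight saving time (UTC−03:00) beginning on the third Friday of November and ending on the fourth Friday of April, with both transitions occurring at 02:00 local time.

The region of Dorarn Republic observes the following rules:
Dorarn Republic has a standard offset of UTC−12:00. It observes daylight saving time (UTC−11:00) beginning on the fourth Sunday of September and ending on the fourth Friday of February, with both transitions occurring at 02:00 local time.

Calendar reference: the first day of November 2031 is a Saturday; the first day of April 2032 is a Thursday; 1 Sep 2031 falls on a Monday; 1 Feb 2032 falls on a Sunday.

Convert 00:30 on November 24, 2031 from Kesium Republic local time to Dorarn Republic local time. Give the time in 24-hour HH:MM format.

1 November 2031 is a Saturday, so the first Friday is November 7 and the third is November 21.
1 April 2032 is a Thursday, so the first Friday is April 2 and the fourth is April 23.
Daylight saving runs 21 November 2031 – 23 April 2032; November 24, 2031 is inside that window, so Kesium Republic is at UTC−03:00.
00:30 Kesium Republic + 3h = 03:30 UTC.
1 September 2031 is a Monday, so the first Sunday is September 7 and the fourth is September 28.
1 February 2032 is a Sunday, so the first Friday is February 6 and the fourth is February 27.
At the standard offset (UTC−12:00), 03:30 UTC − 12h = 15:30 Dorarn Republic standard time (rolling into the previous day, 23 November 2031).
The standard-time date in Dorarn Republic, November 23, 2031, lies within the daylight-saving period (28 September 2031 – 27 February 2032), so Dorarn Republic is on daylight time, UTC−11:00.
03:30 UTC − 11h = 16:30 Dorarn Republic (rolling into the previous day, 23 November 2031).

16:30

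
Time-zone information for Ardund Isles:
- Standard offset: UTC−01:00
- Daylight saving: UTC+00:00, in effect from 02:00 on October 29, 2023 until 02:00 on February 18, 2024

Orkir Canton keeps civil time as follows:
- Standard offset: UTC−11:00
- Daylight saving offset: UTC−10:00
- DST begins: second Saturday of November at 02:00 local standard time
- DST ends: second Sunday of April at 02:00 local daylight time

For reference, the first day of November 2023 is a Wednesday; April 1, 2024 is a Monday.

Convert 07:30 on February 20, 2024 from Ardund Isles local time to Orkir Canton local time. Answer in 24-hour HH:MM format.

Daylight saving runs 29 October 2023 – 18 February 2024; February 20, 2024 is outside that window, so Ardund Isles is on standard time at UTC−01:00.
07:30 Ardund Isles + 1h = 08:30 UTC.
1 November 2023 is a Wednesday, so the first Saturday is November 4 and the second is November 11.
1 April 2024 is a Monday, so the first Sunday is April 7 and the second is April 14.
At the standard offset (UTC−11:00), 08:30 UTC − 11h = 21:30 Orkir Canton standard time (rolling into the previous day, 19 February 2024).
The standard-time date in Orkir Canton, February 19, 2024, lies within the daylight-saving period (11 November 2023 – 14 April 2024), so Orkir Canton is on daylight time, UTC−10:00.
08:30 UTC − 10h = 22:30 Orkir Canton (rolling into the previous day, 19 February 2024).

22:30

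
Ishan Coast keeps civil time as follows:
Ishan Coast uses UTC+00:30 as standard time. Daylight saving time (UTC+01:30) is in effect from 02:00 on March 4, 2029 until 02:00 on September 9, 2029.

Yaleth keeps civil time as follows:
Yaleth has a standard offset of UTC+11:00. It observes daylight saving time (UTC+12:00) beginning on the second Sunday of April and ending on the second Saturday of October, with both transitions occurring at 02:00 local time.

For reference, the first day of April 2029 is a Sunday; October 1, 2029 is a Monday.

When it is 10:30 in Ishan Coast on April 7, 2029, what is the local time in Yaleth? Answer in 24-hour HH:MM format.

20:00

Daylight saving runs 4 March – 9 September; April 7, 2029 is inside that window, so Ishan Coast is at UTC+01:30.
10:30 Ishan Coast − 1h30m = 09:00 UTC.
1 April 2029 is a Sunday, so the first Sunday is April 1 and the second is April 8.
1 October 2029 is a Monday, so the first Saturday is October 6 and the second is October 13.
At the standard offset (UTC+11:00), 09:00 UTC + 11h = 20:00 Yaleth standard time.
Daylight saving runs 8 April – 13 October; the standard-time date in Yaleth, April 7, 2029, is outside that window, so Yaleth is on standard time at UTC+11:00.
09:00 UTC + 11h = 20:00 Yaleth.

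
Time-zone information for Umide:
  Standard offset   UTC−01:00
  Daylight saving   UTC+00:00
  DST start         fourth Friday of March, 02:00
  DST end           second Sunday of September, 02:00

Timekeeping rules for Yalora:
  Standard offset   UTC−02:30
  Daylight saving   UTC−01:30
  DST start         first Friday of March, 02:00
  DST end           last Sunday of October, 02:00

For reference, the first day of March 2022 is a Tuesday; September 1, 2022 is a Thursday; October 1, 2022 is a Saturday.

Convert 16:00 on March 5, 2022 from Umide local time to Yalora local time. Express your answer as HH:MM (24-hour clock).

15:30

1 March 2022 is a Tuesday, so the first Friday is March 4 and the fourth is March 25.
1 September 2022 is a Thursday, so the first Sunday is September 4 and the second is September 11.
Daylight saving runs 25 March – 11 September; March 5, 2022 is outside that window, so Umide is on standard time at UTC−01:00.
16:00 Umide + 1h = 17:00 UTC.
1 March 2022 is a Tuesday, so the first Friday is March 4.
1 October 2022 is a Saturday, so Sundays fall on 2, 9, 16, 23, 30; the last is October 30.
At the standard offset (UTC−02:30), 17:00 UTC − 2h30m = 14:30 Yalora standard time.
The standard-time date in Yalora, March 5, 2022, falls between 4 March and 30 October, so daylight saving is in effect and Yalora is at UTC−01:30.
17:00 UTC − 1h30m = 15:30 Yalora.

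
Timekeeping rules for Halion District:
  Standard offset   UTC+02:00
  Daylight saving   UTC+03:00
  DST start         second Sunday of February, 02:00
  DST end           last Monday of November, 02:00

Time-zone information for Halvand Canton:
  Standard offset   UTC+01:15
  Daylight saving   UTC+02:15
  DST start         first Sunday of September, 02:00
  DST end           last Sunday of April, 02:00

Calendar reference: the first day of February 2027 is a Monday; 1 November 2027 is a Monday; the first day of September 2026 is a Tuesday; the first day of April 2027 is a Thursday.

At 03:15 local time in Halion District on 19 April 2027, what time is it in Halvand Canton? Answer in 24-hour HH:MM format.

02:30

1 February 2027 is a Monday, so the first Sunday is February 7 and the second is February 14.
1 November 2027 is a Monday, so Mondays fall on 1, 8, 15, 22, 29; the last is November 29.
19 April 2027 lies within the daylight-saving period (14 February – 29 November), so Halion District is on daylight time, UTC+03:00.
03:15 Halion District − 3h = 00:15 UTC.
1 September 2026 is a Tuesday, so the first Sunday is September 6.
1 April 2027 is a Thursday, so Sundays fall on 4, 11, 18, 25; the last is April 25.
At the standard offset (UTC+01:15), 00:15 UTC + 1h15m = 01:30 Halvand Canton standard time.
Daylight saving runs 6 September 2026 – 25 April 2027; the standard-time date in Halvand Canton, 19 April 2027, is inside that window, so Halvand Canton is at UTC+02:15.
00:15 UTC + 2h15m = 02:30 Halvand Canton.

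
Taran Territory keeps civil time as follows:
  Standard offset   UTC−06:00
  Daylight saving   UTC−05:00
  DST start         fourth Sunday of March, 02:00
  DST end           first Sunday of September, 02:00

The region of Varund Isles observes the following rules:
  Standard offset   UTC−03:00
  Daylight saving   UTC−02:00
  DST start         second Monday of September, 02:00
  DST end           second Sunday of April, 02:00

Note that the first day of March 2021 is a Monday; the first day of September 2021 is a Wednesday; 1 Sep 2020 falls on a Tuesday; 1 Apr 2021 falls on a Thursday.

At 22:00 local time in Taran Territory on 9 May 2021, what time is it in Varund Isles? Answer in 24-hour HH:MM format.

1 March 2021 is a Monday, so the first Sunday is March 7 and the fourth is March 28.
1 September 2021 is a Wednesday, so the first Sunday is September 5.
Daylight saving runs 28 March – 5 September; 9 May 2021 is inside that window, so Taran Territory is at UTC−05:00.
22:00 Taran Territory + 5h = 03:00 UTC (rolling into the next day, 10 May 2021).
1 September 2020 is a Tuesday, so the first Monday is September 7 and the second is September 14.
1 April 2021 is a Thursday, so the first Sunday is April 4 and the second is April 11.
At the standard offset (UTC−03:00), 03:00 UTC − 3h = 00:00 Varund Isles standard time.
The standard-time date in Varund Isles, 10 May 2021, is outside the daylight-saving period (14 September 2020 – 11 April 2021), so Varund Isles is on standard time, UTC−03:00.
03:00 UTC − 3h = 00:00 Varund Isles.

00:00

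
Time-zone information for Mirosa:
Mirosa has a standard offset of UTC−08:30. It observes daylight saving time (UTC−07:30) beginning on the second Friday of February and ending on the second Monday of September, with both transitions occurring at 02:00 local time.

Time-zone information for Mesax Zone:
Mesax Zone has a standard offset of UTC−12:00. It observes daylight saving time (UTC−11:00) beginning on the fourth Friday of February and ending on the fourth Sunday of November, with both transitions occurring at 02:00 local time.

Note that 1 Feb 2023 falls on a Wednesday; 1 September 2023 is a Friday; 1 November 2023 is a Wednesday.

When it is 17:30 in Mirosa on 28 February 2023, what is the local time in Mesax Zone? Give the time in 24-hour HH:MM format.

1 February 2023 is a Wednesday, so the first Friday is February 3 and the second is February 10.
1 September 2023 is a Friday, so the first Monday is September 4 and the second is September 11.
28 February 2023 falls between 10 February and 11 September, so daylight saving is in effect and Mirosa is at UTC−07:30.
17:30 Mirosa + 7h30m = 01:00 UTC (rolling into the next day, 1 March 2023).
1 February 2023 is a Wednesday, so the first Friday is February 3 and the fourth is February 24.
1 November 2023 is a Wednesday, so the first Sunday is November 5 and the fourth is November 26.
At the standard offset (UTC−12:00), 01:00 UTC − 12h = 13:00 Mesax Zone standard time (rolling into the previous day, 28 February 2023).
Daylight saving runs 24 February – 26 November; the standard-time date in Mesax Zone, 28 February 2023, is inside that window, so Mesax Zone is at UTC−11:00.
01:00 UTC − 11h = 14:00 Mesax Zone (rolling into the previous day, 28 February 2023).

14:00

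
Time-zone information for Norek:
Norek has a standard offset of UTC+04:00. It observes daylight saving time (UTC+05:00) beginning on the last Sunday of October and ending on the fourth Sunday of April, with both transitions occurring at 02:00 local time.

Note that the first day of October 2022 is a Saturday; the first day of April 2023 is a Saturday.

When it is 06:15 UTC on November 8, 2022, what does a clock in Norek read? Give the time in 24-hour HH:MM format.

1 October 2022 is a Saturday, so Sundays fall on 2, 9, 16, 23, 30; the last is October 30.
1 April 2023 is a Saturday, so the first Sunday is April 2 and the fourth is April 23.
At the standard offset (UTC+04:00), 06:15 UTC + 4h = 10:15 Norek standard time.
Daylight saving runs 30 October 2022 – 23 April 2023; the standard-time date in Norek, November 8, 2022, is inside that window, so Norek is at UTC+05:00.
06:15 UTC + 5h = 11:15 local.

11:15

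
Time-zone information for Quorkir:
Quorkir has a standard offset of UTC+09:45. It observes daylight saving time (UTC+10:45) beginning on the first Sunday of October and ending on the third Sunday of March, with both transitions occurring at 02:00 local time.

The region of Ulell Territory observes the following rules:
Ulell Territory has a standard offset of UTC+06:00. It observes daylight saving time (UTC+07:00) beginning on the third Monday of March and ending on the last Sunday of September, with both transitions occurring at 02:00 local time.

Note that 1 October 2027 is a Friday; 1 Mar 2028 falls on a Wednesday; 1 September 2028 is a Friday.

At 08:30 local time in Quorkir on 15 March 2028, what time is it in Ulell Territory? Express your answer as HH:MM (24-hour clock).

1 October 2027 is a Friday, so the first Sunday is October 3.
1 March 2028 is a Wednesday, so the first Sunday is March 5 and the third is March 19.
15 March 2028 lies within the daylight-saving period (3 October 2027 – 19 March 2028), so Quorkir is on daylight time, UTC+10:45.
08:30 Quorkir − 10h45m = 21:45 UTC (rolling into the previous day, 14 March 2028).
1 March 2028 is a Wednesday, so the first Monday is March 6 and the third is March 20.
1 September 2028 is a Friday, so Sundays fall on 3, 10, 17, 24; the last is September 24.
At the standard offset (UTC+06:00), 21:45 UTC + 6h = 03:45 Ulell Territory standard time (rolling into the next day, 15 March 2028).
Daylight saving runs 20 March – 24 September; the standard-time date in Ulell Territory, 15 March 2028, is outside that window, so Ulell Territory is on standard time at UTC+06:00.
21:45 UTC + 6h = 03:45 Ulell Territory (rolling into the next day, 15 March 2028).

03:45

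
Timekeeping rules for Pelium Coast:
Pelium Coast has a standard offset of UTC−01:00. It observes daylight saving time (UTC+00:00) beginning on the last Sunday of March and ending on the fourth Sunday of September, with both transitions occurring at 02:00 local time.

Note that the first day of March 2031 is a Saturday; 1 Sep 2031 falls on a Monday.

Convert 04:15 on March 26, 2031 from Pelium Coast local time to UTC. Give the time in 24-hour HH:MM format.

1 March 2031 is a Saturday, so Sundays fall on 2, 9, 16, 23, 30; the last is March 30.
1 September 2031 is a Monday, so the first Sunday is September 7 and the fourth is September 28.
March 26, 2031 does not fall between 30 March and 28 September, so daylight saving is not in effect and Pelium Coast is at UTC−01:00.
04:15 local + 1h = 05:15 UTC.

05:15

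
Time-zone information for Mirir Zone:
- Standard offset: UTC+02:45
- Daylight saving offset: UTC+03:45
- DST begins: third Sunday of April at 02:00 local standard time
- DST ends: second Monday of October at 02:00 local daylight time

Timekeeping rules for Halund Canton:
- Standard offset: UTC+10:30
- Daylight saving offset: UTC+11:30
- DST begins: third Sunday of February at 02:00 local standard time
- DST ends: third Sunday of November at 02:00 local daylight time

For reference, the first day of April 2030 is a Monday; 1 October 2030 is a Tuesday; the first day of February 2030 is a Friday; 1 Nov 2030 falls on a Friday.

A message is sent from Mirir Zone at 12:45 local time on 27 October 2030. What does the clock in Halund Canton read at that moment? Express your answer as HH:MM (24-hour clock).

21:30

1 April 2030 is a Monday, so the first Sunday is April 7 and the third is April 21.
1 October 2030 is a Tuesday, so the first Monday is October 7 and the second is October 14.
Daylight saving runs 21 April – 14 October; 27 October 2030 is outside that window, so Mirir Zone is on standard time at UTC+02:45.
12:45 Mirir Zone − 2h45m = 10:00 UTC.
1 February 2030 is a Friday, so the first Sunday is February 3 and the third is February 17.
1 November 2030 is a Friday, so the first Sunday is November 3 and the third is November 17.
At the standard offset (UTC+10:30), 10:00 UTC + 10h30m = 20:30 Halund Canton standard time.
The standard-time date in Halund Canton, 27 October 2030, lies within the daylight-saving period (17 February – 17 November), so Halund Canton is on daylight time, UTC+11:30.
10:00 UTC + 11h30m = 21:30 Halund Canton.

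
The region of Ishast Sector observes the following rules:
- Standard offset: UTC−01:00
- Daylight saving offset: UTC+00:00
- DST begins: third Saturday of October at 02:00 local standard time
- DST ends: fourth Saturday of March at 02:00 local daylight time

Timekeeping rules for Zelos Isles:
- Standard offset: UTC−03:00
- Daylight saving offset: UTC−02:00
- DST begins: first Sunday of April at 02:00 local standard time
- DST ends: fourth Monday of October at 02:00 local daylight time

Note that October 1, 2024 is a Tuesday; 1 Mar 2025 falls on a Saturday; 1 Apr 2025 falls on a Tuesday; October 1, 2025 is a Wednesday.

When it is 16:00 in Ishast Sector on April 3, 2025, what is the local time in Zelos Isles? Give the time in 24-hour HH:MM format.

1 October 2024 is a Tuesday, so the first Saturday is October 5 and the third is October 19.
1 March 2025 is a Saturday, so the first Saturday is March 1 and the fourth is March 22.
April 3, 2025 does not fall between 19 October 2024 and 22 March 2025, so daylight saving is not in effect and Ishast Sector is at UTC−01:00.
16:00 Ishast Sector + 1h = 17:00 UTC.
1 April 2025 is a Tuesday, so the first Sunday is April 6.
1 October 2025 is a Wednesday, so the first Monday is October 6 and the fourth is October 27.
At the standard offset (UTC−03:00), 17:00 UTC − 3h = 14:00 Zelos Isles standard time.
The standard-time date in Zelos Isles, April 3, 2025, does not fall between 6 April and 27 October, so daylight saving is not in effect and Zelos Isles is at UTC−03:00.
17:00 UTC − 3h = 14:00 Zelos Isles.

14:00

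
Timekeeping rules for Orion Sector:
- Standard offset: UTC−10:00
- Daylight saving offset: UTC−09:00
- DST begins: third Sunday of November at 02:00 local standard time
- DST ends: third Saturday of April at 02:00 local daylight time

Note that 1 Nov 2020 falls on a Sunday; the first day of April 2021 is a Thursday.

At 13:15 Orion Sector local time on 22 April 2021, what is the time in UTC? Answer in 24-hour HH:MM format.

1 November 2020 is a Sunday, so the first Sunday is November 1 and the third is November 15.
1 April 2021 is a Thursday, so the first Saturday is April 3 and the third is April 17.
Daylight saving runs 15 November 2020 – 17 April 2021; 22 April 2021 is outside that window, so Orion Sector is on standard time at UTC−10:00.
13:15 local + 10h = 23:15 UTC.

23:15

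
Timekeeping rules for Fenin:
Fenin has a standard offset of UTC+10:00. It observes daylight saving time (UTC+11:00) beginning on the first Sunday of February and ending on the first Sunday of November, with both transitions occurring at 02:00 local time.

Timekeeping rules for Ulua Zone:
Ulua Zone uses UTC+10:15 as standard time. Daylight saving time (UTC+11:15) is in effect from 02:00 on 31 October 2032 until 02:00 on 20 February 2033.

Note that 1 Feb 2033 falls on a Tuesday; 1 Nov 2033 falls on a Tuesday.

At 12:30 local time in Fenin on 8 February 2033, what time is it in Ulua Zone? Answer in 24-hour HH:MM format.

12:45

1 February 2033 is a Tuesday, so the first Sunday is February 6.
1 November 2033 is a Tuesday, so the first Sunday is November 6.
8 February 2033 lies within the daylight-saving period (6 February – 6 November), so Fenin is on daylight time, UTC+11:00.
12:30 Fenin − 11h = 01:30 UTC.
At the standard offset (UTC+10:15), 01:30 UTC + 10h15m = 11:45 Ulua Zone standard time.
The standard-time date in Ulua Zone, 8 February 2033, falls between 31 October 2032 and 20 February 2033, so daylight saving is in effect and Ulua Zone is at UTC+11:15.
01:30 UTC + 11h15m = 12:45 Ulua Zone.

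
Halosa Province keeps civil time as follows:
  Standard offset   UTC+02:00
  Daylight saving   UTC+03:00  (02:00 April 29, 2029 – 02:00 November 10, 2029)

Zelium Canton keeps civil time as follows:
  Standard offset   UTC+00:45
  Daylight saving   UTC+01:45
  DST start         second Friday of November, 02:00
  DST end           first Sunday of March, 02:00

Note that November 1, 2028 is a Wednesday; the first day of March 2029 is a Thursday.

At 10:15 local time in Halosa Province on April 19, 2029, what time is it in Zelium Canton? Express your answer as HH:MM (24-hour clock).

April 19, 2029 is outside the daylight-saving period (29 April – 10 November), so Halosa Province is on standard time, UTC+02:00.
10:15 Halosa Province − 2h = 08:15 UTC.
1 November 2028 is a Wednesday, so the first Friday is November 3 and the second is November 10.
1 March 2029 is a Thursday, so the first Sunday is March 4.
At the standard offset (UTC+00:45), 08:15 UTC + 0h45m = 09:00 Zelium Canton standard time.
The standard-time date in Zelium Canton, April 19, 2029, does not fall between 10 November 2028 and 4 March 2029, so daylight saving is not in effect and Zelium Canton is at UTC+00:45.
08:15 UTC + 0h45m = 09:00 Zelium Canton.

09:00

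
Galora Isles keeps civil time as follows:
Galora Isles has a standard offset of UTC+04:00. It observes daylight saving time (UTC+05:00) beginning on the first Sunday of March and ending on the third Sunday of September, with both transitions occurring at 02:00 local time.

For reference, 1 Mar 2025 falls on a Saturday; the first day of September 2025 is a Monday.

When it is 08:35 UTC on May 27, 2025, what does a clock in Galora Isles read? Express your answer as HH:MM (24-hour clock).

1 March 2025 is a Saturday, so the first Sunday is March 2.
1 September 2025 is a Monday, so the first Sunday is September 7 and the third is September 21.
At the standard offset (UTC+04:00), 08:35 UTC + 4h = 12:35 Galora Isles standard time.
Daylight saving runs 2 March – 21 September; the standard-time date in Galora Isles, May 27, 2025, is inside that window, so Galora Isles is at UTC+05:00.
08:35 UTC + 5h = 13:35 local.

13:35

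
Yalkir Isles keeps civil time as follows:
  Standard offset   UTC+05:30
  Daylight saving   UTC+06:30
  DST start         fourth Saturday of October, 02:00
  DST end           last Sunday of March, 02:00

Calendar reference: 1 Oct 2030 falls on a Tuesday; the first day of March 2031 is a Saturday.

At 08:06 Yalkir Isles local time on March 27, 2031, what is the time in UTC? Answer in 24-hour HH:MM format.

01:36

1 October 2030 is a Tuesday, so the first Saturday is October 5 and the fourth is October 26.
1 March 2031 is a Saturday, so Sundays fall on 2, 9, 16, 23, 30; the last is March 30.
Daylight saving runs 26 October 2030 – 30 March 2031; March 27, 2031 is inside that window, so Yalkir Isles is at UTC+06:30.
08:06 local − 6h30m = 01:36 UTC.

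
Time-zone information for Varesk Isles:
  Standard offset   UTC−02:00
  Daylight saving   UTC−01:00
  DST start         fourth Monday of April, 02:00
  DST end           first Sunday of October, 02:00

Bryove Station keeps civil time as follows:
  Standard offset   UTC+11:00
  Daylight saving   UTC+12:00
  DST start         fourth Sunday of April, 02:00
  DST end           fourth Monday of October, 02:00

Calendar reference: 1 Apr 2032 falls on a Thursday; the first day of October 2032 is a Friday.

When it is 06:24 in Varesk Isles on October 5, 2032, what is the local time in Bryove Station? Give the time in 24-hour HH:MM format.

1 April 2032 is a Thursday, so the first Monday is April 5 and the fourth is April 26.
1 October 2032 is a Friday, so the first Sunday is October 3.
October 5, 2032 is outside the daylight-saving period (26 April – 3 October), so Varesk Isles is on standard time, UTC−02:00.
06:24 Varesk Isles + 2h = 08:24 UTC.
1 April 2032 is a Thursday, so the first Sunday is April 4 and the fourth is April 25.
1 October 2032 is a Friday, so the first Monday is October 4 and the fourth is October 25.
At the standard offset (UTC+11:00), 08:24 UTC + 11h = 19:24 Bryove Station standard time.
The standard-time date in Bryove Station, October 5, 2032, lies within the daylight-saving period (25 April – 25 October), so Bryove Station is on daylight time, UTC+12:00.
08:24 UTC + 12h = 20:24 Bryove Station.

20:24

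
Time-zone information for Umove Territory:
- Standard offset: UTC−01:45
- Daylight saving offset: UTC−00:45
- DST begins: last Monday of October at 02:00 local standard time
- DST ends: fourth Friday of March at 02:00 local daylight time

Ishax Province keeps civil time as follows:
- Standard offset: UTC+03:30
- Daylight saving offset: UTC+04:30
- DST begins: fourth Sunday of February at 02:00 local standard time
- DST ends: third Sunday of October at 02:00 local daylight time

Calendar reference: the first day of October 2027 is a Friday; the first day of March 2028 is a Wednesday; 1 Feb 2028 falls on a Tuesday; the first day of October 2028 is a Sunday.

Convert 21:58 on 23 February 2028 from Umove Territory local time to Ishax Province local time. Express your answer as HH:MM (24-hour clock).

02:13

1 October 2027 is a Friday, so Mondays fall on 4, 11, 18, 25; the last is October 25.
1 March 2028 is a Wednesday, so the first Friday is March 3 and the fourth is March 24.
Daylight saving runs 25 October 2027 – 24 March 2028; 23 February 2028 is inside that window, so Umove Territory is at UTC−00:45.
21:58 Umove Territory + 0h45m = 22:43 UTC.
1 February 2028 is a Tuesday, so the first Sunday is February 6 and the fourth is February 27.
1 October 2028 is a Sunday, so the first Sunday is October 1 and the third is October 15.
At the standard offset (UTC+03:30), 22:43 UTC + 3h30m = 02:13 Ishax Province standard time (rolling into the next day, 24 February 2028).
The standard-time date in Ishax Province, 24 February 2028, is outside the daylight-saving period (27 February – 15 October), so Ishax Province is on standard time, UTC+03:30.
22:43 UTC + 3h30m = 02:13 Ishax Province (rolling into the next day, 24 February 2028).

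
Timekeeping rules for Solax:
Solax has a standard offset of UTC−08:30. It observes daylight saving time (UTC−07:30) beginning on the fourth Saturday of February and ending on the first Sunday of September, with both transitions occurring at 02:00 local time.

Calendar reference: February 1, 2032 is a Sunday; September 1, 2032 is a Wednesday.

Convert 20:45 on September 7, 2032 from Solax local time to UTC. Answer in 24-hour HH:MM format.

05:15

1 February 2032 is a Sunday, so the first Saturday is February 7 and the fourth is February 28.
1 September 2032 is a Wednesday, so the first Sunday is September 5.
September 7, 2032 does not fall between 28 February and 5 September, so daylight saving is not in effect and Solax is at UTC−08:30.
20:45 local + 8h30m = 05:15 UTC (rolling into the next day, 8 September 2032).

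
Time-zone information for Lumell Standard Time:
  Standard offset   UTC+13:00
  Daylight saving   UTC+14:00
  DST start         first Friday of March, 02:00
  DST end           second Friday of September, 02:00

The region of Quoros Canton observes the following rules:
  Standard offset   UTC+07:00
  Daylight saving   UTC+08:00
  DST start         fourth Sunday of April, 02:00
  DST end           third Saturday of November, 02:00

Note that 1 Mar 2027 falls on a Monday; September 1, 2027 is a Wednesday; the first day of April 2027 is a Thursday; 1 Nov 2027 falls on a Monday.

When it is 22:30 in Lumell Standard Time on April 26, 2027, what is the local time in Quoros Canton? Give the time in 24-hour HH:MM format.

16:30

1 March 2027 is a Monday, so the first Friday is March 5.
1 September 2027 is a Wednesday, so the first Friday is September 3 and the second is September 10.
April 26, 2027 falls between 5 March and 10 September, so daylight saving is in effect and Lumell Standard Time is at UTC+14:00.
22:30 Lumell Standard Time − 14h = 08:30 UTC.
1 April 2027 is a Thursday, so the first Sunday is April 4 and the fourth is April 25.
1 November 2027 is a Monday, so the first Saturday is November 6 and the third is November 20.
At the standard offset (UTC+07:00), 08:30 UTC + 7h = 15:30 Quoros Canton standard time.
The standard-time date in Quoros Canton, April 26, 2027, lies within the daylight-saving period (25 April – 20 November), so Quoros Canton is on daylight time, UTC+08:00.
08:30 UTC + 8h = 16:30 Quoros Canton.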